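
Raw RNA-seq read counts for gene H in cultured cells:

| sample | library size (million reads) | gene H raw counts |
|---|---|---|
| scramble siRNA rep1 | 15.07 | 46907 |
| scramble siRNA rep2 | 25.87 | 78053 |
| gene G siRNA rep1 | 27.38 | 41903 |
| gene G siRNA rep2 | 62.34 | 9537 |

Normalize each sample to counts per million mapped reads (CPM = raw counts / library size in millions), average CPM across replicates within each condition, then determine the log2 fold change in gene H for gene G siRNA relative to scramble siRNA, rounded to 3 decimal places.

CPM(scramble siRNA rep1) = 46907 / 15.07 = 3112.6078
CPM(scramble siRNA rep2) = 78053 / 25.87 = 3017.1241
CPM(gene G siRNA rep1) = 41903 / 27.38 = 1530.4237
CPM(gene G siRNA rep2) = 9537 / 62.34 = 152.9836
mean CPM(scramble siRNA) = 3064.8660; mean CPM(gene G siRNA) = 841.7037
Fold change = 841.7037 / 3064.8660 = 0.27463
log2(0.27463) = -1.8644

-1.864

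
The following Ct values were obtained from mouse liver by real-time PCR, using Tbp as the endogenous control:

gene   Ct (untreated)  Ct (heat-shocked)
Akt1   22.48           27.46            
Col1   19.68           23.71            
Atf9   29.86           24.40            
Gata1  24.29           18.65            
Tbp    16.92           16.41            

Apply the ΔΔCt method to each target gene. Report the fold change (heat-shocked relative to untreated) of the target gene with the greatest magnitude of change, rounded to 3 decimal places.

0.022

Akt1: ΔΔCt = (27.46−16.41) − (22.48−16.92) = 11.05 − 5.56 = 5.49; fold change = 2^-5.49 = 0.022
Col1: ΔΔCt = (23.71−16.41) − (19.68−16.92) = 7.30 − 2.76 = 4.54; fold change = 2^-4.54 = 0.043
Atf9: ΔΔCt = (24.40−16.41) − (29.86−16.92) = 7.99 − 12.94 = -4.95; fold change = 2^4.95 = 30.910
Gata1: ΔΔCt = (18.65−16.41) − (24.29−16.92) = 2.24 − 7.37 = -5.13; fold change = 2^5.13 = 35.017
Akt1 has the largest |ΔΔCt| = 5.49.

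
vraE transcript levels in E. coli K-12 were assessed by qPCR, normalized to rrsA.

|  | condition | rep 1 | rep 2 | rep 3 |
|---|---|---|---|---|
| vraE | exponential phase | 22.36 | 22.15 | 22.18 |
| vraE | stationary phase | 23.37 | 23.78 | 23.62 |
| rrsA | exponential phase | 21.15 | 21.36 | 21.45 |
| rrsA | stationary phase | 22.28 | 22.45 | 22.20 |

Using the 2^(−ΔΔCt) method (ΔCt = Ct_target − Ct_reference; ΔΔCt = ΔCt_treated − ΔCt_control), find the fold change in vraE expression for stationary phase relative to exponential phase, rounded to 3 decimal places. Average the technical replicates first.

Mean Ct: vraE exponential phase 22.230; vraE stationary phase 23.590; rrsA exponential phase 21.320; rrsA stationary phase 22.310
ΔCt(exponential phase) = 22.230 − 21.320 = 0.910
ΔCt(stationary phase) = 23.590 − 22.310 = 1.280
ΔΔCt = 1.280 − 0.910 = 0.370
Fold change = 2^(−0.370) = 0.7738

0.774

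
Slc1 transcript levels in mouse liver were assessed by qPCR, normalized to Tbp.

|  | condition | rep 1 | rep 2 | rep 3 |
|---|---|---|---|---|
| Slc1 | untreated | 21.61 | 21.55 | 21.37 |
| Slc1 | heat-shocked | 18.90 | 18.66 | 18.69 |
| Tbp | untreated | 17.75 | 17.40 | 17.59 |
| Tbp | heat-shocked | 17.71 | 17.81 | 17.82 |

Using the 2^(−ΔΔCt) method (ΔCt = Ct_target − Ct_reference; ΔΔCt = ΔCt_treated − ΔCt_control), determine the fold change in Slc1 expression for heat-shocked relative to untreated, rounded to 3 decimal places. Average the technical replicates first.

7.781

Mean Ct: Slc1 untreated 21.510; Slc1 heat-shocked 18.750; Tbp untreated 17.580; Tbp heat-shocked 17.780
ΔCt(untreated) = 21.510 − 17.580 = 3.930
ΔCt(heat-shocked) = 18.750 − 17.780 = 0.970
ΔΔCt = 0.970 − 3.930 = -2.960
Fold change = 2^(−(-2.960)) = 2^2.960 = 7.7812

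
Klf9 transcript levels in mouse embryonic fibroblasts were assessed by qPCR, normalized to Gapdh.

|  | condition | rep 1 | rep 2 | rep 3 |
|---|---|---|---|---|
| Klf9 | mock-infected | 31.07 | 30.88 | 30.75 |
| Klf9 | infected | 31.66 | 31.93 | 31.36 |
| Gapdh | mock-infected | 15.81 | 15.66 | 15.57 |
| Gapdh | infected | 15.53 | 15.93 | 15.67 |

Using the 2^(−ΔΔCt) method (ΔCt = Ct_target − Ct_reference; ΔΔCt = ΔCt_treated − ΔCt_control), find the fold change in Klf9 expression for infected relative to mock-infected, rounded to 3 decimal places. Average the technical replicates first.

0.607

Mean Ct: Klf9 mock-infected 30.900; Klf9 infected 31.650; Gapdh mock-infected 15.680; Gapdh infected 15.710
ΔCt(mock-infected) = 30.900 − 15.680 = 15.220
ΔCt(infected) = 31.650 − 15.710 = 15.940
ΔΔCt = 15.940 − 15.220 = 0.720
Fold change = 2^(−0.720) = 0.6071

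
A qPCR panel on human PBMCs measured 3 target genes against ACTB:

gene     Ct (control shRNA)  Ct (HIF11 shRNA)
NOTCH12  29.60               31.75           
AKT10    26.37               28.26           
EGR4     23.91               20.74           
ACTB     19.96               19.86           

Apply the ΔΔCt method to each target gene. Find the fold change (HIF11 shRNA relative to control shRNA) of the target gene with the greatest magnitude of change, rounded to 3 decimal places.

8.398

NOTCH12: ΔΔCt = (31.75−19.86) − (29.60−19.96) = 11.89 − 9.64 = 2.25; fold change = 2^-2.25 = 0.210
AKT10: ΔΔCt = (28.26−19.86) − (26.37−19.96) = 8.40 − 6.41 = 1.99; fold change = 2^-1.99 = 0.252
EGR4: ΔΔCt = (20.74−19.86) − (23.91−19.96) = 0.88 − 3.95 = -3.07; fold change = 2^3.07 = 8.398
EGR4 has the largest |ΔΔCt| = 3.07.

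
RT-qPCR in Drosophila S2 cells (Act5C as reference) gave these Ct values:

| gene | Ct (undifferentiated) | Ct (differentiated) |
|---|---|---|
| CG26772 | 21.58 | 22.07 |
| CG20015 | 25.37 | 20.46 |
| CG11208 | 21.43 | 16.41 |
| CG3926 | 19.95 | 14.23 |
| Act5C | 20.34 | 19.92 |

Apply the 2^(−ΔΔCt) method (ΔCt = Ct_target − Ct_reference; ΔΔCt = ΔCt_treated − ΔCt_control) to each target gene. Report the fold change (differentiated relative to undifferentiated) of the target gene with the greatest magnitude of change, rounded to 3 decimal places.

CG26772: ΔΔCt = (22.07−19.92) − (21.58−20.34) = 2.15 − 1.24 = 0.91; fold change = 2^-0.91 = 0.532
CG20015: ΔΔCt = (20.46−19.92) − (25.37−20.34) = 0.54 − 5.03 = -4.49; fold change = 2^4.49 = 22.471
CG11208: ΔΔCt = (16.41−19.92) − (21.43−20.34) = -3.51 − 1.09 = -4.60; fold change = 2^4.60 = 24.251
CG3926: ΔΔCt = (14.23−19.92) − (19.95−20.34) = -5.69 − (-0.39) = -5.30; fold change = 2^5.30 = 39.397
CG3926 has the largest |ΔΔCt| = 5.30.

39.397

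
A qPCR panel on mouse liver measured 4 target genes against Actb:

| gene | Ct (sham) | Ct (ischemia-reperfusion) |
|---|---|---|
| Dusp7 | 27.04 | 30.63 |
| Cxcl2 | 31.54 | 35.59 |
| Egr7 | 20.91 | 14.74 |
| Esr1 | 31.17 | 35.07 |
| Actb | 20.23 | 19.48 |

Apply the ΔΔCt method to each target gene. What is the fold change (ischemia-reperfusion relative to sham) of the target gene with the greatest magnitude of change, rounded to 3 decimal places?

42.814

Dusp7: ΔΔCt = (30.63−19.48) − (27.04−20.23) = 11.15 − 6.81 = 4.34; fold change = 2^-4.34 = 0.049
Cxcl2: ΔΔCt = (35.59−19.48) − (31.54−20.23) = 16.11 − 11.31 = 4.80; fold change = 2^-4.80 = 0.036
Egr7: ΔΔCt = (14.74−19.48) − (20.91−20.23) = -4.74 − 0.68 = -5.42; fold change = 2^5.42 = 42.814
Esr1: ΔΔCt = (35.07−19.48) − (31.17−20.23) = 15.59 − 10.94 = 4.65; fold change = 2^-4.65 = 0.040
Egr7 has the largest |ΔΔCt| = 5.42.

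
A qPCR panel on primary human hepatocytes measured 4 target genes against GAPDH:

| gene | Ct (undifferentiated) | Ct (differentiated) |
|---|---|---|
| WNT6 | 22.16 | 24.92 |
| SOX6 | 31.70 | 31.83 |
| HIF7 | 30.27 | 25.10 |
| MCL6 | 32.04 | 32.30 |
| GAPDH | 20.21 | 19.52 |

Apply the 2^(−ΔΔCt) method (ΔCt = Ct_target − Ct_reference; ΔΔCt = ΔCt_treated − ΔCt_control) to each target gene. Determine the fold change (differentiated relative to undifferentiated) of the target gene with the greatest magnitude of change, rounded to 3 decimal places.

22.316

WNT6: ΔΔCt = (24.92−19.52) − (22.16−20.21) = 5.40 − 1.95 = 3.45; fold change = 2^-3.45 = 0.092
SOX6: ΔΔCt = (31.83−19.52) − (31.70−20.21) = 12.31 − 11.49 = 0.82; fold change = 2^-0.82 = 0.566
HIF7: ΔΔCt = (25.10−19.52) − (30.27−20.21) = 5.58 − 10.06 = -4.48; fold change = 2^4.48 = 22.316
MCL6: ΔΔCt = (32.30−19.52) − (32.04−20.21) = 12.78 − 11.83 = 0.95; fold change = 2^-0.95 = 0.518
HIF7 has the largest |ΔΔCt| = 4.48.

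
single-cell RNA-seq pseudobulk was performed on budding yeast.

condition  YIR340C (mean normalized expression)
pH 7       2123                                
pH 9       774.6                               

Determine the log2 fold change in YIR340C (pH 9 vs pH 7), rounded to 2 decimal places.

-1.45

Fold change = 774.6 / 2123 = 0.3649
log2(0.3649) = -1.455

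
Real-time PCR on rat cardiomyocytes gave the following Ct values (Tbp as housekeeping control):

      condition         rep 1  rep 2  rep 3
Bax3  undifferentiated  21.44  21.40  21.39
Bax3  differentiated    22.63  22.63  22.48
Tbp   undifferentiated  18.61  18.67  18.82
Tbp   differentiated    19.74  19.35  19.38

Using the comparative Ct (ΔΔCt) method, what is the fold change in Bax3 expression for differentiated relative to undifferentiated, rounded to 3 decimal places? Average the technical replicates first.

0.768

Mean Ct: Bax3 undifferentiated 21.410; Bax3 differentiated 22.580; Tbp undifferentiated 18.700; Tbp differentiated 19.490
ΔCt(undifferentiated) = 21.410 − 18.700 = 2.710
ΔCt(differentiated) = 22.580 − 19.490 = 3.090
ΔΔCt = 3.090 − 2.710 = 0.380
Fold change = 2^(−0.380) = 0.7684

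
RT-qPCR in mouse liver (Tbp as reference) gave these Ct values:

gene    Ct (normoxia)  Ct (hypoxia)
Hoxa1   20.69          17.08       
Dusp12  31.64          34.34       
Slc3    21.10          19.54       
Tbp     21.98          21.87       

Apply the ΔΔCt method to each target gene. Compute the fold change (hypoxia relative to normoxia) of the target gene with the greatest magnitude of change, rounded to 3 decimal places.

Hoxa1: ΔΔCt = (17.08−21.87) − (20.69−21.98) = -4.79 − (-1.29) = -3.50; fold change = 2^3.50 = 11.314
Dusp12: ΔΔCt = (34.34−21.87) − (31.64−21.98) = 12.47 − 9.66 = 2.81; fold change = 2^-2.81 = 0.143
Slc3: ΔΔCt = (19.54−21.87) − (21.10−21.98) = -2.33 − (-0.88) = -1.45; fold change = 2^1.45 = 2.732
Hoxa1 has the largest |ΔΔCt| = 3.50.

11.314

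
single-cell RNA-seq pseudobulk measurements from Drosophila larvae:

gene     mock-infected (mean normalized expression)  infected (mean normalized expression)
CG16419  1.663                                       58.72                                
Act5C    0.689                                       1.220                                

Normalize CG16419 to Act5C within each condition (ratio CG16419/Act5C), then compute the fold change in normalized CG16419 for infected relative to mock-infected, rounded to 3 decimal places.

CG16419/Act5C (mock-infected) = 1.663 / 0.689 = 2.4136
CG16419/Act5C (infected) = 58.72 / 1.220 = 48.131
Fold change = 48.131 / 2.4136 = 19.9413

19.941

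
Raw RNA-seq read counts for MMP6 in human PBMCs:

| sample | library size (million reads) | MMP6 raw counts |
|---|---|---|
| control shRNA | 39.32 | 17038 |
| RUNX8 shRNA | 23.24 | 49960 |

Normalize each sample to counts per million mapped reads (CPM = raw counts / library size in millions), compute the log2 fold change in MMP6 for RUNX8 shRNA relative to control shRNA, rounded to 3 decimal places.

CPM(control shRNA) = 17038 / 39.32 = 433.3164
CPM(RUNX8 shRNA) = 49960 / 23.24 = 2149.7418
Fold change = 2149.7418 / 433.3164 = 4.96114
log2(4.96114) = 2.3107

2.311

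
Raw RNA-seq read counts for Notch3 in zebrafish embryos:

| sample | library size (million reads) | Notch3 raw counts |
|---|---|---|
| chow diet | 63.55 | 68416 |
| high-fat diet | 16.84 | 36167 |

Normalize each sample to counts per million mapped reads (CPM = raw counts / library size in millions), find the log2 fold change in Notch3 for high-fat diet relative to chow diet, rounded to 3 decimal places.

0.996

CPM(chow diet) = 68416 / 63.55 = 1076.5696
CPM(high-fat diet) = 36167 / 16.84 = 2147.6841
Fold change = 2147.6841 / 1076.5696 = 1.99493
log2(1.99493) = 0.9963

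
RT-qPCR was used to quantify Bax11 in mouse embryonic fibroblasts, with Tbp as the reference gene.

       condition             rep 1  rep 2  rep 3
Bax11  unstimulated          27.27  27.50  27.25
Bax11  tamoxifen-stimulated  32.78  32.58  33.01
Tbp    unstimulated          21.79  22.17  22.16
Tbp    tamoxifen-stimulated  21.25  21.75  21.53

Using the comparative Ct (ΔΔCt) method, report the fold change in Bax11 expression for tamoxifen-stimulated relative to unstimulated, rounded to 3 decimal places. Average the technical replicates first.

0.016

Mean Ct: Bax11 unstimulated 27.340; Bax11 tamoxifen-stimulated 32.790; Tbp unstimulated 22.040; Tbp tamoxifen-stimulated 21.510
ΔCt(unstimulated) = 27.340 − 22.040 = 5.300
ΔCt(tamoxifen-stimulated) = 32.790 − 21.510 = 11.280
ΔΔCt = 11.280 − 5.300 = 5.980
Fold change = 2^(−5.980) = 0.0158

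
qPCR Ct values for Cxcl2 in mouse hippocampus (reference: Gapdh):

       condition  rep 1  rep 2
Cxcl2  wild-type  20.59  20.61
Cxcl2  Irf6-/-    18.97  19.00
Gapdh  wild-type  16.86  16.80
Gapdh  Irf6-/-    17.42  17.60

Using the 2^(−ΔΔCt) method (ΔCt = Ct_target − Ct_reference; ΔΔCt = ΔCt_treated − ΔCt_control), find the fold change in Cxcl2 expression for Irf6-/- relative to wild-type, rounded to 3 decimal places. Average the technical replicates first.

4.908

Mean Ct: Cxcl2 wild-type 20.600; Cxcl2 Irf6-/- 18.985; Gapdh wild-type 16.830; Gapdh Irf6-/- 17.510
ΔCt(wild-type) = 20.600 − 16.830 = 3.770
ΔCt(Irf6-/-) = 18.985 − 17.510 = 1.475
ΔΔCt = 1.475 − 3.770 = -2.295
Fold change = 2^(−(-2.295)) = 2^2.295 = 4.9075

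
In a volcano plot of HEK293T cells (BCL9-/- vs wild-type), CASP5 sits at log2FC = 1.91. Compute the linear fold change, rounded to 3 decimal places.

Fold change = 2^(1.91) = 3.7581

3.758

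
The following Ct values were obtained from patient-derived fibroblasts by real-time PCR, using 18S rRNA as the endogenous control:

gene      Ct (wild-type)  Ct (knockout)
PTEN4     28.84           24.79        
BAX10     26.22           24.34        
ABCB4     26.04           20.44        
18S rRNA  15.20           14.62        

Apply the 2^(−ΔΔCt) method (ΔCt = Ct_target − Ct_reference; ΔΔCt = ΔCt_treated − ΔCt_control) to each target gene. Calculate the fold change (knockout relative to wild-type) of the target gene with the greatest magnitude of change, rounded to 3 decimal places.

32.447

PTEN4: ΔΔCt = (24.79−14.62) − (28.84−15.20) = 10.17 − 13.64 = -3.47; fold change = 2^3.47 = 11.081
BAX10: ΔΔCt = (24.34−14.62) − (26.22−15.20) = 9.72 − 11.02 = -1.30; fold change = 2^1.30 = 2.462
ABCB4: ΔΔCt = (20.44−14.62) − (26.04−15.20) = 5.82 − 10.84 = -5.02; fold change = 2^5.02 = 32.447
ABCB4 has the largest |ΔΔCt| = 5.02.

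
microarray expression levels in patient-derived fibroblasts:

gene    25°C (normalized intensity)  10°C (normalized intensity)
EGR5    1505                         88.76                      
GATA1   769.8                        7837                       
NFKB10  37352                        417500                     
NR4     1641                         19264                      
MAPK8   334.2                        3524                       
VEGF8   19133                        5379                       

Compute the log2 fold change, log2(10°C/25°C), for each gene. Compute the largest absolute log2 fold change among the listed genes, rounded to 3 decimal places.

4.084

log2(88.76/1505) = -4.084  (EGR5)
log2(7837/769.8) = 3.348  (GATA1)
log2(417500/37352) = 3.483  (NFKB10)
log2(19264/1641) = 3.553  (NR4)
log2(3524/334.2) = 3.398  (MAPK8)
log2(5379/19133) = -1.831  (VEGF8)
The largest magnitude belongs to EGR5.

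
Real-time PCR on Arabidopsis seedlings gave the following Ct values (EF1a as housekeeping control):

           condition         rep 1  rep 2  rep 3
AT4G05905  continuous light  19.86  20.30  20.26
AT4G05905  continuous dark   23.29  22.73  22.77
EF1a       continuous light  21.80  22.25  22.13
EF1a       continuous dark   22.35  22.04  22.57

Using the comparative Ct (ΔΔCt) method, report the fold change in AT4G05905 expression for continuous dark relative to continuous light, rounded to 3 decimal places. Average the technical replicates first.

Mean Ct: AT4G05905 continuous light 20.140; AT4G05905 continuous dark 22.930; EF1a continuous light 22.060; EF1a continuous dark 22.320
ΔCt(continuous light) = 20.140 − 22.060 = -1.920
ΔCt(continuous dark) = 22.930 − 22.320 = 0.610
ΔΔCt = 0.610 − (-1.920) = 2.530
Fold change = 2^(−2.530) = 0.1731

0.173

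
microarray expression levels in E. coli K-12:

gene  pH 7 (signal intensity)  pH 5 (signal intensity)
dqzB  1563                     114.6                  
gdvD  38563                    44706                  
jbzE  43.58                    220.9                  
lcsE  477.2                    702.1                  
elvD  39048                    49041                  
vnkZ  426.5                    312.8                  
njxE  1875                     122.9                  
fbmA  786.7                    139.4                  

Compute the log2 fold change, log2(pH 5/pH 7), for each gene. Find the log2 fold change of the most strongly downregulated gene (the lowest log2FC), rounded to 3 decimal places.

-3.931

log2(114.6/1563) = -3.770  (dqzB)
log2(44706/38563) = 0.213  (gdvD)
log2(220.9/43.58) = 2.342  (jbzE)
log2(702.1/477.2) = 0.557  (lcsE)
log2(49041/39048) = 0.329  (elvD)
log2(312.8/426.5) = -0.447  (vnkZ)
log2(122.9/1875) = -3.931  (njxE)
log2(139.4/786.7) = -2.497  (fbmA)
njxE is most strongly downregulated.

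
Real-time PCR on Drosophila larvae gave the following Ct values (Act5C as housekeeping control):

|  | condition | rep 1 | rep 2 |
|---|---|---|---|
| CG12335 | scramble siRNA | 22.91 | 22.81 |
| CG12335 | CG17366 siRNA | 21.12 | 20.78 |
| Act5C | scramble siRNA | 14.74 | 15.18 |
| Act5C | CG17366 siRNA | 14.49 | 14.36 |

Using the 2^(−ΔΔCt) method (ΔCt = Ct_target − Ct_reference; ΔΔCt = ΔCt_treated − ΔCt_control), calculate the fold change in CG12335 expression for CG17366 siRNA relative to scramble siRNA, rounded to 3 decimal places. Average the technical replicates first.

Mean Ct: CG12335 scramble siRNA 22.860; CG12335 CG17366 siRNA 20.950; Act5C scramble siRNA 14.960; Act5C CG17366 siRNA 14.425
ΔCt(scramble siRNA) = 22.860 − 14.960 = 7.900
ΔCt(CG17366 siRNA) = 20.950 − 14.425 = 6.525
ΔΔCt = 6.525 − 7.900 = -1.375
Fold change = 2^(−(-1.375)) = 2^1.375 = 2.5937

2.594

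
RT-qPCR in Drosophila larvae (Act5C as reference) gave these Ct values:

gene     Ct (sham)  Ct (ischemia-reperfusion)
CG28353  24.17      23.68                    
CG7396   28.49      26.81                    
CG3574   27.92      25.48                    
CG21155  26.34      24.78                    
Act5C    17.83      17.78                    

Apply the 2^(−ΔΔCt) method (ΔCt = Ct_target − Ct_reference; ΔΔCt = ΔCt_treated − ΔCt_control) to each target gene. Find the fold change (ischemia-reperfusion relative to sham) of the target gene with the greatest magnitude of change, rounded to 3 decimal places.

5.242

CG28353: ΔΔCt = (23.68−17.78) − (24.17−17.83) = 5.90 − 6.34 = -0.44; fold change = 2^0.44 = 1.357
CG7396: ΔΔCt = (26.81−17.78) − (28.49−17.83) = 9.03 − 10.66 = -1.63; fold change = 2^1.63 = 3.095
CG3574: ΔΔCt = (25.48−17.78) − (27.92−17.83) = 7.70 − 10.09 = -2.39; fold change = 2^2.39 = 5.242
CG21155: ΔΔCt = (24.78−17.78) − (26.34−17.83) = 7.00 − 8.51 = -1.51; fold change = 2^1.51 = 2.848
CG3574 has the largest |ΔΔCt| = 2.39.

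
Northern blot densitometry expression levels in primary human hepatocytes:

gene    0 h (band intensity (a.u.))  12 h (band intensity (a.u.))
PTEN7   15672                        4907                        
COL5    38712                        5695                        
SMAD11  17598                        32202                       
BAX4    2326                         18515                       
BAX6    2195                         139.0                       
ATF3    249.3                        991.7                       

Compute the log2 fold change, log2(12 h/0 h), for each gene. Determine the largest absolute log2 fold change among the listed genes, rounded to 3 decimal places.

log2(4907/15672) = -1.675  (PTEN7)
log2(5695/38712) = -2.765  (COL5)
log2(32202/17598) = 0.872  (SMAD11)
log2(18515/2326) = 2.993  (BAX4)
log2(139.0/2195) = -3.981  (BAX6)
log2(991.7/249.3) = 1.992  (ATF3)
The largest magnitude belongs to BAX6.

3.981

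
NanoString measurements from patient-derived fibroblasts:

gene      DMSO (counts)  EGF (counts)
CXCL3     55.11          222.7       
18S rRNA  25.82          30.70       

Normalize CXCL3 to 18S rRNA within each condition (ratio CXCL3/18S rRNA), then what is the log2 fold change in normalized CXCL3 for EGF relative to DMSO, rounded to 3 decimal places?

CXCL3/18S rRNA (DMSO) = 55.11 / 25.82 = 2.1344
CXCL3/18S rRNA (EGF) = 222.7 / 30.70 = 7.2541
Fold change = 7.2541 / 2.1344 = 3.3987
log2(3.3987) = 1.7650

1.765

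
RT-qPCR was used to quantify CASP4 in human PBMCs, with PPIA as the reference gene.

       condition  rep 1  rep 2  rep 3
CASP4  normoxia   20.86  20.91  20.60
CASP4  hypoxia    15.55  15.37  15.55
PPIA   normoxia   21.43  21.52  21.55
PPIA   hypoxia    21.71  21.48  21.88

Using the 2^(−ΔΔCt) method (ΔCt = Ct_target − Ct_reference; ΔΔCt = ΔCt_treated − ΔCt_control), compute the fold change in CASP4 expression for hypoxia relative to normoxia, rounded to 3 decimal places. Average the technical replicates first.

Mean Ct: CASP4 normoxia 20.790; CASP4 hypoxia 15.490; PPIA normoxia 21.500; PPIA hypoxia 21.690
ΔCt(normoxia) = 20.790 − 21.500 = -0.710
ΔCt(hypoxia) = 15.490 − 21.690 = -6.200
ΔΔCt = -6.200 − (-0.710) = -5.490
Fold change = 2^(−(-5.490)) = 2^5.490 = 44.9422

44.942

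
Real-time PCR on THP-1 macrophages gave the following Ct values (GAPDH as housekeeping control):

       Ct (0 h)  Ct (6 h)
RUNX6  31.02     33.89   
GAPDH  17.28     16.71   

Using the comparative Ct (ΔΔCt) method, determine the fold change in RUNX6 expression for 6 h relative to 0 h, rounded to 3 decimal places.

ΔCt(0 h) = 31.020 − 17.280 = 13.740
ΔCt(6 h) = 33.890 − 16.710 = 17.180
ΔΔCt = 17.180 − 13.740 = 3.440
Fold change = 2^(−3.440) = 0.0921

0.092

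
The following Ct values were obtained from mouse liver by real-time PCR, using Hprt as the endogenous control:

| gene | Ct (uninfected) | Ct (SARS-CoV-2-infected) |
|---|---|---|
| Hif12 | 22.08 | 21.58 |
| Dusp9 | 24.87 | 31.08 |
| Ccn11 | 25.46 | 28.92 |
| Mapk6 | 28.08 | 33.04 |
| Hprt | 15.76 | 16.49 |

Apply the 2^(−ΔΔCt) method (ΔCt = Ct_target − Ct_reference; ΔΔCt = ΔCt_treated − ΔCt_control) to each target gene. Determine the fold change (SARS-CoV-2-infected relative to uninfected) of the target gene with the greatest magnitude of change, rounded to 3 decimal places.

Hif12: ΔΔCt = (21.58−16.49) − (22.08−15.76) = 5.09 − 6.32 = -1.23; fold change = 2^1.23 = 2.346
Dusp9: ΔΔCt = (31.08−16.49) − (24.87−15.76) = 14.59 − 9.11 = 5.48; fold change = 2^-5.48 = 0.022
Ccn11: ΔΔCt = (28.92−16.49) − (25.46−15.76) = 12.43 − 9.70 = 2.73; fold change = 2^-2.73 = 0.151
Mapk6: ΔΔCt = (33.04−16.49) − (28.08−15.76) = 16.55 − 12.32 = 4.23; fold change = 2^-4.23 = 0.053
Dusp9 has the largest |ΔΔCt| = 5.48.

0.022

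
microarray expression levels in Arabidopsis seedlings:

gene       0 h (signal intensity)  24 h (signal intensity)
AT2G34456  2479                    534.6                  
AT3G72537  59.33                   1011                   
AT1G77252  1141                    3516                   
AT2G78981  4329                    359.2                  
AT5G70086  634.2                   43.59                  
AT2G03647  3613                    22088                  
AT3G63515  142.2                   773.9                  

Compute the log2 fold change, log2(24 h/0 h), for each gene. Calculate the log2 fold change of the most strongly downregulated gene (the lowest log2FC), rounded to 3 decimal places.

-3.863

log2(534.6/2479) = -2.213  (AT2G34456)
log2(1011/59.33) = 4.091  (AT3G72537)
log2(3516/1141) = 1.624  (AT1G77252)
log2(359.2/4329) = -3.591  (AT2G78981)
log2(43.59/634.2) = -3.863  (AT5G70086)
log2(22088/3613) = 2.612  (AT2G03647)
log2(773.9/142.2) = 2.444  (AT3G63515)
AT5G70086 is most strongly downregulated.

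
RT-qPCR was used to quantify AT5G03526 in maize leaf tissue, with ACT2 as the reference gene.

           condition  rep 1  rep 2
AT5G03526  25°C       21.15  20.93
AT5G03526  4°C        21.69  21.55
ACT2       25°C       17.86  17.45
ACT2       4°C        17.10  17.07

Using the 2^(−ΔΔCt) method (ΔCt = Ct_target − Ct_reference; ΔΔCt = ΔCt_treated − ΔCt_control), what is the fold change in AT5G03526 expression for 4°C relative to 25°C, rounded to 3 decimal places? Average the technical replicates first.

0.451

Mean Ct: AT5G03526 25°C 21.040; AT5G03526 4°C 21.620; ACT2 25°C 17.655; ACT2 4°C 17.085
ΔCt(25°C) = 21.040 − 17.655 = 3.385
ΔCt(4°C) = 21.620 − 17.085 = 4.535
ΔΔCt = 4.535 − 3.385 = 1.150
Fold change = 2^(−1.150) = 0.4506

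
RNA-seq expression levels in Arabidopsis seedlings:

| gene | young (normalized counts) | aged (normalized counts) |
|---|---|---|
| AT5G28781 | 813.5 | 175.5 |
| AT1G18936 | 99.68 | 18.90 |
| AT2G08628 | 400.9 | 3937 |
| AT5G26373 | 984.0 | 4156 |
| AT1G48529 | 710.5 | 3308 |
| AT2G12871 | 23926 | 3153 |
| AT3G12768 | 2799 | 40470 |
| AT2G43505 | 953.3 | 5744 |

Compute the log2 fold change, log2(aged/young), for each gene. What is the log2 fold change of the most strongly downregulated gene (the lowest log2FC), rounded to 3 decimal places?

-2.924

log2(175.5/813.5) = -2.213  (AT5G28781)
log2(18.90/99.68) = -2.399  (AT1G18936)
log2(3937/400.9) = 3.296  (AT2G08628)
log2(4156/984.0) = 2.078  (AT5G26373)
log2(3308/710.5) = 2.219  (AT1G48529)
log2(3153/23926) = -2.924  (AT2G12871)
log2(40470/2799) = 3.854  (AT3G12768)
log2(5744/953.3) = 2.591  (AT2G43505)
AT2G12871 is most strongly downregulated.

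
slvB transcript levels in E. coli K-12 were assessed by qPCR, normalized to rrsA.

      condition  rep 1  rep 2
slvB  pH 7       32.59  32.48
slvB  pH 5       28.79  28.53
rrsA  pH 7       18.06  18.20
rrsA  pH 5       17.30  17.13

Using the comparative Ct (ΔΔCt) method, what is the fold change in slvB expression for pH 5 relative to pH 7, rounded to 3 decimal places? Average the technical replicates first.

Mean Ct: slvB pH 7 32.535; slvB pH 5 28.660; rrsA pH 7 18.130; rrsA pH 5 17.215
ΔCt(pH 7) = 32.535 − 18.130 = 14.405
ΔCt(pH 5) = 28.660 − 17.215 = 11.445
ΔΔCt = 11.445 − 14.405 = -2.960
Fold change = 2^(−(-2.960)) = 2^2.960 = 7.7812

7.781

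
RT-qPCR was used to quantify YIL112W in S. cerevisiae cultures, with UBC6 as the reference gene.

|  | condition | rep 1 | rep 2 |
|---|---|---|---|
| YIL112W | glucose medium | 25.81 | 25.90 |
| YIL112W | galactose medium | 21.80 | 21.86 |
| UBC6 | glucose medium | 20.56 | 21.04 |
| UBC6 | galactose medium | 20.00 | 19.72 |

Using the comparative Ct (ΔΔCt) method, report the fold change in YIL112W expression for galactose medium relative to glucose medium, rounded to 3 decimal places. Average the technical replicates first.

8.486

Mean Ct: YIL112W glucose medium 25.855; YIL112W galactose medium 21.830; UBC6 glucose medium 20.800; UBC6 galactose medium 19.860
ΔCt(glucose medium) = 25.855 − 20.800 = 5.055
ΔCt(galactose medium) = 21.830 − 19.860 = 1.970
ΔΔCt = 1.970 − 5.055 = -3.085
Fold change = 2^(−(-3.085)) = 2^3.085 = 8.4855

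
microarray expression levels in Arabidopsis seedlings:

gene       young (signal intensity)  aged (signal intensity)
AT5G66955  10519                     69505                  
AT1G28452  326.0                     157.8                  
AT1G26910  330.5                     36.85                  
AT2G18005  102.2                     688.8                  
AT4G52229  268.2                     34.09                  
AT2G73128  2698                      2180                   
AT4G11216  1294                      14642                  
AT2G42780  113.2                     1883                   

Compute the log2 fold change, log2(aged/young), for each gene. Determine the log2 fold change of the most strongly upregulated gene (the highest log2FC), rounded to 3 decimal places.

4.056

log2(69505/10519) = 2.724  (AT5G66955)
log2(157.8/326.0) = -1.047  (AT1G28452)
log2(36.85/330.5) = -3.165  (AT1G26910)
log2(688.8/102.2) = 2.753  (AT2G18005)
log2(34.09/268.2) = -2.976  (AT4G52229)
log2(2180/2698) = -0.308  (AT2G73128)
log2(14642/1294) = 3.500  (AT4G11216)
log2(1883/113.2) = 4.056  (AT2G42780)
AT2G42780 is most strongly upregulated.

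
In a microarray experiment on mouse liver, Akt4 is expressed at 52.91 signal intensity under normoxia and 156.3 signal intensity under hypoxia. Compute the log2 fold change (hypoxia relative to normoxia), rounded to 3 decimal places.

1.563

Fold change = 156.3 / 52.91 = 2.9541
log2(2.9541) = 1.5627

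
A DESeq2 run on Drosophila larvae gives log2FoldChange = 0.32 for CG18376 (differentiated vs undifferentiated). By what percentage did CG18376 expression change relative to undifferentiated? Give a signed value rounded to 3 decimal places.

24.833%

Fold change = 2^(0.32) = 1.2483
Percent change = (FC − 1) × 100% = (1.2483 − 1) × 100 = 24.833%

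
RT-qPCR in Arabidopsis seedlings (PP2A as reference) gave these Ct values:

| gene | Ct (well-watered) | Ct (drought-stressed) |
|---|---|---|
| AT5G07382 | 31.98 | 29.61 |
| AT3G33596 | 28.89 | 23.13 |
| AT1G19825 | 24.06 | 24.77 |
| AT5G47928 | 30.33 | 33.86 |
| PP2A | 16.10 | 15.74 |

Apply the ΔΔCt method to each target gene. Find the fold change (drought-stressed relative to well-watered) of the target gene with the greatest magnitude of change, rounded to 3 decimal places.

42.224

AT5G07382: ΔΔCt = (29.61−15.74) − (31.98−16.10) = 13.87 − 15.88 = -2.01; fold change = 2^2.01 = 4.028
AT3G33596: ΔΔCt = (23.13−15.74) − (28.89−16.10) = 7.39 − 12.79 = -5.40; fold change = 2^5.40 = 42.224
AT1G19825: ΔΔCt = (24.77−15.74) − (24.06−16.10) = 9.03 − 7.96 = 1.07; fold change = 2^-1.07 = 0.476
AT5G47928: ΔΔCt = (33.86−15.74) − (30.33−16.10) = 18.12 − 14.23 = 3.89; fold change = 2^-3.89 = 0.067
AT3G33596 has the largest |ΔΔCt| = 5.40.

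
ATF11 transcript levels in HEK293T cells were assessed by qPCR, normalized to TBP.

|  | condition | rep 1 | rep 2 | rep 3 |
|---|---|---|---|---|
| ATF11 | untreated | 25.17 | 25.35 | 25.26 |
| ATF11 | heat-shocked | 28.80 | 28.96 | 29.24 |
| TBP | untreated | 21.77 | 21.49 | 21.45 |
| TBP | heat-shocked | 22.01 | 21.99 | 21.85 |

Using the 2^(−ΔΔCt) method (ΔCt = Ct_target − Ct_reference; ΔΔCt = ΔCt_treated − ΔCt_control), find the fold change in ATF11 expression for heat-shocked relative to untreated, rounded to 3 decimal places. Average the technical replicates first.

Mean Ct: ATF11 untreated 25.260; ATF11 heat-shocked 29.000; TBP untreated 21.570; TBP heat-shocked 21.950
ΔCt(untreated) = 25.260 − 21.570 = 3.690
ΔCt(heat-shocked) = 29.000 − 21.950 = 7.050
ΔΔCt = 7.050 − 3.690 = 3.360
Fold change = 2^(−3.360) = 0.0974

0.097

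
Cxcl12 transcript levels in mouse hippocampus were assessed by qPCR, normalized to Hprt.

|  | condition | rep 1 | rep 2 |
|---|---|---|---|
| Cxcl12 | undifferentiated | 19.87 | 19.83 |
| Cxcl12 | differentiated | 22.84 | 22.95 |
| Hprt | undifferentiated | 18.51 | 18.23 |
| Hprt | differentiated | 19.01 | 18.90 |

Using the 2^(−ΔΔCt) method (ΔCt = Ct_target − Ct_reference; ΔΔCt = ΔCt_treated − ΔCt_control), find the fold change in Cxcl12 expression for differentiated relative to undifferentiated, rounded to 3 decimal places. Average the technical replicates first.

0.182

Mean Ct: Cxcl12 undifferentiated 19.850; Cxcl12 differentiated 22.895; Hprt undifferentiated 18.370; Hprt differentiated 18.955
ΔCt(undifferentiated) = 19.850 − 18.370 = 1.480
ΔCt(differentiated) = 22.895 − 18.955 = 3.940
ΔΔCt = 3.940 − 1.480 = 2.460
Fold change = 2^(−2.460) = 0.1817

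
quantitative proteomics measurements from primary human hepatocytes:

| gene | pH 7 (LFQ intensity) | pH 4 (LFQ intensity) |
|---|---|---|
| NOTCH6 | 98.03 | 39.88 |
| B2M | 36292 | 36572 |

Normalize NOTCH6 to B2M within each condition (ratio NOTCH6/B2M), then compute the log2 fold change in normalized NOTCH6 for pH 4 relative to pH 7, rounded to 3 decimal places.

-1.309

NOTCH6/B2M (pH 7) = 98.03 / 36292 = 0.0027011
NOTCH6/B2M (pH 4) = 39.88 / 36572 = 0.0010905
Fold change = 0.0010905 / 0.0027011 = 0.4037
log2(0.4037) = -1.3086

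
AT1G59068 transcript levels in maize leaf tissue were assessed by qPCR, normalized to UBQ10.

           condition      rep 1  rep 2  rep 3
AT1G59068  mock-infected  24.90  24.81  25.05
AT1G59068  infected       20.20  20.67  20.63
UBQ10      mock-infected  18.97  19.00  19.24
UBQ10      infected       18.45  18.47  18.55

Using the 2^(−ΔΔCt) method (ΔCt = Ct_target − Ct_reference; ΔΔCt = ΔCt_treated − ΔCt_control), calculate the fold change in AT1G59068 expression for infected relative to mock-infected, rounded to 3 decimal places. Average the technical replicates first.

Mean Ct: AT1G59068 mock-infected 24.920; AT1G59068 infected 20.500; UBQ10 mock-infected 19.070; UBQ10 infected 18.490
ΔCt(mock-infected) = 24.920 − 19.070 = 5.850
ΔCt(infected) = 20.500 − 18.490 = 2.010
ΔΔCt = 2.010 − 5.850 = -3.840
Fold change = 2^(−(-3.840)) = 2^3.840 = 14.3204

14.320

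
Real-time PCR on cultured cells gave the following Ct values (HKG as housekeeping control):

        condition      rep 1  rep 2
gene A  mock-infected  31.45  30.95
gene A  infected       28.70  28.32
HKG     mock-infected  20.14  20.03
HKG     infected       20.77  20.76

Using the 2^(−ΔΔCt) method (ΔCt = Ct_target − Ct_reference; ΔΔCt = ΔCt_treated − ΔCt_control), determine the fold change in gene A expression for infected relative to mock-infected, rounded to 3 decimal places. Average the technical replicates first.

10.339

Mean Ct: gene A mock-infected 31.200; gene A infected 28.510; HKG mock-infected 20.085; HKG infected 20.765
ΔCt(mock-infected) = 31.200 − 20.085 = 11.115
ΔCt(infected) = 28.510 − 20.765 = 7.745
ΔΔCt = 7.745 − 11.115 = -3.370
Fold change = 2^(−(-3.370)) = 2^3.370 = 10.3388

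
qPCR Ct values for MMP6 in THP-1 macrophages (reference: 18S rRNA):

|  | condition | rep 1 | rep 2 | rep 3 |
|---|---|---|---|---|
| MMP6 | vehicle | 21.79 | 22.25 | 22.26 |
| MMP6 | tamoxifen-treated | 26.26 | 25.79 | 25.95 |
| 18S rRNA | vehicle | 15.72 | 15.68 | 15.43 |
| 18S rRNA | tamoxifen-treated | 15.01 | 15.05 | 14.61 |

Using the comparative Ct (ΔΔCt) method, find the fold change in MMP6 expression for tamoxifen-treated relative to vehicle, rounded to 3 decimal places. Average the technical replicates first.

Mean Ct: MMP6 vehicle 22.100; MMP6 tamoxifen-treated 26.000; 18S rRNA vehicle 15.610; 18S rRNA tamoxifen-treated 14.890
ΔCt(vehicle) = 22.100 − 15.610 = 6.490
ΔCt(tamoxifen-treated) = 26.000 − 14.890 = 11.110
ΔΔCt = 11.110 − 6.490 = 4.620
Fold change = 2^(−4.620) = 0.0407

0.041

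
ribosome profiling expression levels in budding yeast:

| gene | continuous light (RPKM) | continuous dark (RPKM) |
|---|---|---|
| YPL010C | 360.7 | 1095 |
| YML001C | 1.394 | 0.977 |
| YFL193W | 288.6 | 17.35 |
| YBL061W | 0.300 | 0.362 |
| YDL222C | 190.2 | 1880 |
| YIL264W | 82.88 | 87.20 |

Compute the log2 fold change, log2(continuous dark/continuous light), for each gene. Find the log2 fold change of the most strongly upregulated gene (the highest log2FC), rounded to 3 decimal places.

3.305

log2(1095/360.7) = 1.602  (YPL010C)
log2(0.977/1.394) = -0.513  (YML001C)
log2(17.35/288.6) = -4.056  (YFL193W)
log2(0.362/0.300) = 0.271  (YBL061W)
log2(1880/190.2) = 3.305  (YDL222C)
log2(87.20/82.88) = 0.073  (YIL264W)
YDL222C is most strongly upregulated.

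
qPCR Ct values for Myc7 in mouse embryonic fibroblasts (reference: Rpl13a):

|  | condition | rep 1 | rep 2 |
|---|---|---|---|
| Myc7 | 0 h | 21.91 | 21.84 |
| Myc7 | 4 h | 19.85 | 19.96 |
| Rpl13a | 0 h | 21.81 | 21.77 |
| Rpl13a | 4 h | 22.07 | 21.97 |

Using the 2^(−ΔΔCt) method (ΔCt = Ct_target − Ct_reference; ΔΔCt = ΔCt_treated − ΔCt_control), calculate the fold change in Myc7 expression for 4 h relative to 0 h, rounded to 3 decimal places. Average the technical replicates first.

Mean Ct: Myc7 0 h 21.875; Myc7 4 h 19.905; Rpl13a 0 h 21.790; Rpl13a 4 h 22.020
ΔCt(0 h) = 21.875 − 21.790 = 0.085
ΔCt(4 h) = 19.905 − 22.020 = -2.115
ΔΔCt = -2.115 − 0.085 = -2.200
Fold change = 2^(−(-2.200)) = 2^2.200 = 4.5948

4.595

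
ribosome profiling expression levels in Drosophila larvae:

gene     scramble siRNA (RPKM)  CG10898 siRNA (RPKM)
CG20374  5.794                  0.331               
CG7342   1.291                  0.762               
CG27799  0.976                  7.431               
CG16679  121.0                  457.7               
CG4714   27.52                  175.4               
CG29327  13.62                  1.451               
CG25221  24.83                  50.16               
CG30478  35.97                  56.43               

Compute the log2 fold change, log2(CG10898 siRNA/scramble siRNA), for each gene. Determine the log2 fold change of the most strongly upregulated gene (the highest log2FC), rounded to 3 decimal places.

log2(0.331/5.794) = -4.130  (CG20374)
log2(0.762/1.291) = -0.761  (CG7342)
log2(7.431/0.976) = 2.929  (CG27799)
log2(457.7/121.0) = 1.919  (CG16679)
log2(175.4/27.52) = 2.672  (CG4714)
log2(1.451/13.62) = -3.231  (CG29327)
log2(50.16/24.83) = 1.014  (CG25221)
log2(56.43/35.97) = 0.650  (CG30478)
CG27799 is most strongly upregulated.

2.929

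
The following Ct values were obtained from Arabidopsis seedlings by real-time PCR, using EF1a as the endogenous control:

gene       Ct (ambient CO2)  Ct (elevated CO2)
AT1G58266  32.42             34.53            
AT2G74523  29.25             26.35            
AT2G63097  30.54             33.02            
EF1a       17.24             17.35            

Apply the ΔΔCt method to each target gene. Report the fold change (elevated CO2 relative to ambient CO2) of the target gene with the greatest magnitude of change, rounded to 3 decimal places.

8.056

AT1G58266: ΔΔCt = (34.53−17.35) − (32.42−17.24) = 17.18 − 15.18 = 2.00; fold change = 2^-2.00 = 0.250
AT2G74523: ΔΔCt = (26.35−17.35) − (29.25−17.24) = 9.00 − 12.01 = -3.01; fold change = 2^3.01 = 8.056
AT2G63097: ΔΔCt = (33.02−17.35) − (30.54−17.24) = 15.67 − 13.30 = 2.37; fold change = 2^-2.37 = 0.193
AT2G74523 has the largest |ΔΔCt| = 3.01.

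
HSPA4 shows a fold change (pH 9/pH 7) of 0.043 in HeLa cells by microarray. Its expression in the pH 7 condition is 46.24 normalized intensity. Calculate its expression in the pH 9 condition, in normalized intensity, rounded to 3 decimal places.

pH 9 expression = 46.24 × 0.043 = 1.988

1.988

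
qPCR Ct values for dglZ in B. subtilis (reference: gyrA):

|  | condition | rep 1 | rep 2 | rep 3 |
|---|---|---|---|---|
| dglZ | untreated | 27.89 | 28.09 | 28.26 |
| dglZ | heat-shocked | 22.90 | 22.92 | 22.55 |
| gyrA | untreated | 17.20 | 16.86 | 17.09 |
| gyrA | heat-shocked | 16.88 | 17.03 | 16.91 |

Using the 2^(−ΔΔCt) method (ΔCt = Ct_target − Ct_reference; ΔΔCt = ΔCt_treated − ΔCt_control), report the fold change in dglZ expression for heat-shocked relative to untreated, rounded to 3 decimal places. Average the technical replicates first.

36.252

Mean Ct: dglZ untreated 28.080; dglZ heat-shocked 22.790; gyrA untreated 17.050; gyrA heat-shocked 16.940
ΔCt(untreated) = 28.080 − 17.050 = 11.030
ΔCt(heat-shocked) = 22.790 − 16.940 = 5.850
ΔΔCt = 5.850 − 11.030 = -5.180
Fold change = 2^(−(-5.180)) = 2^5.180 = 36.2523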